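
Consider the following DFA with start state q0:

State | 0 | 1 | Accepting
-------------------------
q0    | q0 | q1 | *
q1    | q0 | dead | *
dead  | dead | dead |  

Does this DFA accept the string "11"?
Start in q0.
Read '1': q0 → q1
Read '1': q1 → dead
Final state dead is not accepting, so the string is rejected.

Final answer: No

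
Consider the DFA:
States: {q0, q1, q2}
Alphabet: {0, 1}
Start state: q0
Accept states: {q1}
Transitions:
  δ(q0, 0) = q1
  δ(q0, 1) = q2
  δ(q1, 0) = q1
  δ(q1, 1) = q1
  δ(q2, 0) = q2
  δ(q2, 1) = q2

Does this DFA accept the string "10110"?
Processing string "10110":
  q0 --1--> q2
  q2 --0--> q2
  q2 --1--> q2
  q2 --1--> q2
  q2 --0--> q2
Final state: q2
Accept states: {q1}
q2 is not an accept state, so the string is rejected.

Final answer: No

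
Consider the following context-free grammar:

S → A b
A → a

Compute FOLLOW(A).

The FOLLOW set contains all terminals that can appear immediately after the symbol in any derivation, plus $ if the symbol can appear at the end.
A occurs only in S → A b, where it is immediately followed by the terminal b. So FOLLOW(A) = {b}.

Final answer: {b}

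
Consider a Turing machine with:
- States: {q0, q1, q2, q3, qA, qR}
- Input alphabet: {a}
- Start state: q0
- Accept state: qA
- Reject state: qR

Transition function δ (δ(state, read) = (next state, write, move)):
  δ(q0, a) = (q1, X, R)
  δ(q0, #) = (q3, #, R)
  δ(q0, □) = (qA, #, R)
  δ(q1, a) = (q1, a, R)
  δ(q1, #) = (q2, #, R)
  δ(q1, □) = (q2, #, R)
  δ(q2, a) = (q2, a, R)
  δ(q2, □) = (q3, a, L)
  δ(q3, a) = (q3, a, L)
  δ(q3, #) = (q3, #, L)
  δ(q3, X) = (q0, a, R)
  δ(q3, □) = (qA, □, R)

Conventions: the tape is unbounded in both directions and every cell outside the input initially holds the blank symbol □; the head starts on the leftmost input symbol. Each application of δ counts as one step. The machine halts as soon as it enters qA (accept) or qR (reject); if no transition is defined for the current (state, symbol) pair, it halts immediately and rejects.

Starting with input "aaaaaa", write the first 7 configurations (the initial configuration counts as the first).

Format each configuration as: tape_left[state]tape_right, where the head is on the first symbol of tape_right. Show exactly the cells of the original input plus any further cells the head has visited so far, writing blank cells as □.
Step 0: [q0]aaaaaa (head at position 0)
Step 1: δ(q0, a) = (q1, X, R)  ⊢  X[q1]aaaaa (head at position 1)
Step 2: δ(q1, a) = (q1, a, R)  ⊢  Xa[q1]aaaa (head at position 2)
Step 3: δ(q1, a) = (q1, a, R)  ⊢  Xaa[q1]aaa (head at position 3)
Step 4: δ(q1, a) = (q1, a, R)  ⊢  Xaaa[q1]aa (head at position 4)
Step 5: δ(q1, a) = (q1, a, R)  ⊢  Xaaaa[q1]a (head at position 5)
Step 6: δ(q1, a) = (q1, a, R)  ⊢  Xaaaaa[q1]□ (head at position 6)

Final answer: [q0]aaaaaa ⊢ X[q1]aaaaa ⊢ Xa[q1]aaaa ⊢ Xaa[q1]aaa ⊢ Xaaa[q1]aa ⊢ Xaaaa[q1]a ⊢ Xaaaaa[q1]□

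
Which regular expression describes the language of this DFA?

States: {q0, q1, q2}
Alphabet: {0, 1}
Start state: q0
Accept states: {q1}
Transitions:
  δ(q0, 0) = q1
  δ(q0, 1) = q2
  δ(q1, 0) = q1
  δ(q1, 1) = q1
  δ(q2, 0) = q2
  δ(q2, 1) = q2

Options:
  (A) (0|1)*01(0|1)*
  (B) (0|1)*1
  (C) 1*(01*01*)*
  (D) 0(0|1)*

Testing sample strings against the DFA:
  '01011' -> accepted
  '0111' -> accepted
  '011' -> accepted
  '10' -> rejected
Checking each option for a counterexample:
  (A) (0|1)*01(0|1)*: '0' is accepted by the DFA but does not match the regex → eliminated
  (B) (0|1)*1: '0' is accepted by the DFA but does not match the regex → eliminated
  (C) 1*(01*01*)*: ε is rejected by the DFA but matches the regex → eliminated
  (D) 0(0|1)*: agrees with the DFA on all strings of length ≤ 4
Only (D) 0(0|1)* is consistent with the DFA.

Final answer: (D) 0(0|1)*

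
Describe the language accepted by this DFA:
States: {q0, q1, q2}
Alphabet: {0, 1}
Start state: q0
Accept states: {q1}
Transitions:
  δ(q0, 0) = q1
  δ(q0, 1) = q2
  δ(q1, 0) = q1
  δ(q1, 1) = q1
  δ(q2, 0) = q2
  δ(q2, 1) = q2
Analyzing the DFA structure:
Start state: q0
Accept states: {q1}
Interpreting what each state remembers (checking against the transitions):
  q0: nothing has been read yet
  q1: the first symbol was 0
  q2: the first symbol was 1 (trap state)
  δ(q0, 0): in q0 (nothing has been read yet), after reading 0 we have: the first symbol was 0 → q1
  δ(q0, 1): in q0 (nothing has been read yet), after reading 1 we have: the first symbol was 1 (trap state) → q2
  δ(q1, 0): in q1 (the first symbol was 0), after reading 0 we have: the first symbol was 0 → q1
  δ(q1, 1): in q1 (the first symbol was 0), after reading 1 we have: the first symbol was 0 → q1
  δ(q2, 0): in q2 (the first symbol was 1 (trap state)), after reading 0 we have: the first symbol was 1 (trap state) → q2
  δ(q2, 1): in q2 (the first symbol was 1 (trap state)), after reading 1 we have: the first symbol was 1 (trap state) → q2
A string is accepted iff it ends in {q1}, i.e. the first symbol was 0.
Language: All binary strings starting with 0

Final answer: All binary strings starting with 0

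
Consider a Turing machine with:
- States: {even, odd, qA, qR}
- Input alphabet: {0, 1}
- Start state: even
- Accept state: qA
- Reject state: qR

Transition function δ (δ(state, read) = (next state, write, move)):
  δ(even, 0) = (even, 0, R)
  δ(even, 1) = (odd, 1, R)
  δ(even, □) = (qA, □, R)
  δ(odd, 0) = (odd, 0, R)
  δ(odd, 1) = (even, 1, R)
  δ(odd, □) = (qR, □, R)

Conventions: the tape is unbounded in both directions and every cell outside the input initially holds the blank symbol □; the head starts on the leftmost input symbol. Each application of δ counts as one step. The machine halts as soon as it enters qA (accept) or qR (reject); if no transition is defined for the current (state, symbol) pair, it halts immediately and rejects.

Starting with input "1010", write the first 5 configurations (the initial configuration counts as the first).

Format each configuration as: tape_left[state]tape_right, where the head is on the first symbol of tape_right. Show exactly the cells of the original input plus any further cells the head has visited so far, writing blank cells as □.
Step 0: [even]1010 (head at position 0)
Step 1: δ(even, 1) = (odd, 1, R)  ⊢  1[odd]010 (head at position 1)
Step 2: δ(odd, 0) = (odd, 0, R)  ⊢  10[odd]10 (head at position 2)
Step 3: δ(odd, 1) = (even, 1, R)  ⊢  101[even]0 (head at position 3)
Step 4: δ(even, 0) = (even, 0, R)  ⊢  1010[even]□ (head at position 4)

Final answer: [even]1010 ⊢ 1[odd]010 ⊢ 10[odd]10 ⊢ 101[even]0 ⊢ 1010[even]□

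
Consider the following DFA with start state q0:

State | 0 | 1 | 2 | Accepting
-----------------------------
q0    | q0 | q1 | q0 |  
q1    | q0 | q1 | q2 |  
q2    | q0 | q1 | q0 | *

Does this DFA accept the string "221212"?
Start in q0.
Read '2': q0 → q0
Read '2': q0 → q0
Read '1': q0 → q1
Read '2': q1 → q2
Read '1': q2 → q1
Read '2': q1 → q2
Final state q2 is accepting, so the string is accepted.

Final answer: Yes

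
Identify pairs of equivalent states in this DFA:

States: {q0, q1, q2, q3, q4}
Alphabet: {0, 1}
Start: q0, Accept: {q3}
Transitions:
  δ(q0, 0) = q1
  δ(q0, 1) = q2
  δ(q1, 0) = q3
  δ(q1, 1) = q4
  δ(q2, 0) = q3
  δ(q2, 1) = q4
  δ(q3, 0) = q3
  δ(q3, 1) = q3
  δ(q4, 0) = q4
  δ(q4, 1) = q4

Using the table-filling algorithm:
Round 0 – mark pairs where exactly one state is accepting: (q0,q3), (q1,q3), (q2,q3), (q3,q4)
Round 1 – newly marked: (q0,q1) [on 0: q1 vs q3, already marked]; (q0,q2) [on 0: q1 vs q3, already marked]; (q1,q4) [on 0: q3 vs q4, already marked]; (q2,q4) [on 0: q3 vs q4, already marked]
Round 2 – newly marked: (q0,q4) [on 0: q1 vs q4, already marked]
No further pairs can be marked.
(q1, q2) unmarked: δ(q1,0)=q3, δ(q2,0)=q3; δ(q1,1)=q4, δ(q2,1)=q4 → equivalent
Equivalent pairs: (q1, q2)

Final answer: Equivalent pairs: (q1, q2)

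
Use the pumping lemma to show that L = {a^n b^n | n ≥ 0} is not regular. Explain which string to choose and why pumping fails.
Language: L = {a^n b^n | n ≥ 0} (equal numbers of a's followed by b's)
Step 1: Assume for contradiction that L is regular, with pumping length p.
Step 2: Choose s = a^p b^p. Then s ∈ L (it has p a's followed by p b's) and |s| ≥ p.
Step 3: Consider any decomposition s = xyz with |xy| ≤ p and |y| > 0. Since |xy| ≤ p and the first p symbols of s are all a's, y = a^k for some k with 1 ≤ k ≤ p.
Step 4: Pumping up (i = 2): xy²z = a^(p+k) b^p, which has more a's than b's, so xy²z ∉ L.
This contradicts the pumping lemma, so L is not regular.

Final answer: Choose s = a^p b^p. Since |xy| ≤ p, y = a^k with k ≥ 1. Then xy²z = a^(p+k) b^p ∉ L.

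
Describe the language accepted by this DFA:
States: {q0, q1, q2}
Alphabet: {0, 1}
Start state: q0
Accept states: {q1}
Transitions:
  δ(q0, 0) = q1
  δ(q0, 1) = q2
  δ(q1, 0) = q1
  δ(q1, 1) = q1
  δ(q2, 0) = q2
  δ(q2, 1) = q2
Analyzing the DFA structure:
Start state: q0
Accept states: {q1}
Interpreting what each state remembers (checking against the transitions):
  q0: nothing has been read yet
  q1: the first symbol was 0
  q2: the first symbol was 1 (trap state)
  δ(q0, 0): in q0 (nothing has been read yet), after reading 0 we have: the first symbol was 0 → q1
  δ(q0, 1): in q0 (nothing has been read yet), after reading 1 we have: the first symbol was 1 (trap state) → q2
  δ(q1, 0): in q1 (the first symbol was 0), after reading 0 we have: the first symbol was 0 → q1
  δ(q1, 1): in q1 (the first symbol was 0), after reading 1 we have: the first symbol was 0 → q1
  δ(q2, 0): in q2 (the first symbol was 1 (trap state)), after reading 0 we have: the first symbol was 1 (trap state) → q2
  δ(q2, 1): in q2 (the first symbol was 1 (trap state)), after reading 1 we have: the first symbol was 1 (trap state) → q2
A string is accepted iff it ends in {q1}, i.e. the first symbol was 0.
Language: All binary strings starting with 0

Final answer: All binary strings starting with 0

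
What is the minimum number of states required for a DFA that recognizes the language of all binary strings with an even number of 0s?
Language: binary strings with an even number of 0s
Lower bound (Myhill–Nerode): the prefixes ε, 0 are pairwise distinguishable:
  ε vs 0: suffix ε distinguishes them (ε has zero 0s (accepted), 0 has one 0 (rejected))
So any DFA needs at least 2 states.
Upper bound: a DFA with 2 states exists (one state per class above).
Minimum states: 2

Final answer: 2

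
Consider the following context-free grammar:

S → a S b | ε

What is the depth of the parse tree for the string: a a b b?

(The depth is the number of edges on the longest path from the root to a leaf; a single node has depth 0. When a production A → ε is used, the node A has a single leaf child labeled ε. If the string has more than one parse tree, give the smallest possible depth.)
The only parse tree applies S → a S b 2 times (once per matching a…b pair) and then S → ε.
The S nodes sit at depths 0, 1, …, 2; the innermost S (depth 2) has the single child ε at depth 3.
The terminal leaves a, b are at depths 1..2, so the longest root-to-leaf path is S → S → … → S → ε with 3 edges.
Depth = 3.

Final answer: 3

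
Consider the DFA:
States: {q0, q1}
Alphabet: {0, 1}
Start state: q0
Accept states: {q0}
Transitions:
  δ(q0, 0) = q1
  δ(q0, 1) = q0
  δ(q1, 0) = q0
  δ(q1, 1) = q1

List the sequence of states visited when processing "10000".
Starting at q0
Read '1': q0 -> q0
Read '0': q0 -> q1
Read '0': q1 -> q0
Read '0': q0 -> q1
Read '0': q1 -> q0

Final answer: q0 -> q0 -> q1 -> q0 -> q1 -> q0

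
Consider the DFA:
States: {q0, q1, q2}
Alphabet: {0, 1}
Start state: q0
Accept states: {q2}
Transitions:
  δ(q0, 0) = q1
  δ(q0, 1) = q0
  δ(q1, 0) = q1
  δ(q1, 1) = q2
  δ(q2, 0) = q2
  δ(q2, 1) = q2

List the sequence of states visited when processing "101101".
Starting at q0
Read '1': q0 -> q0
Read '0': q0 -> q1
Read '1': q1 -> q2
Read '1': q2 -> q2
Read '0': q2 -> q2
Read '1': q2 -> q2

Final answer: q0 -> q0 -> q1 -> q2 -> q2 -> q2 -> q2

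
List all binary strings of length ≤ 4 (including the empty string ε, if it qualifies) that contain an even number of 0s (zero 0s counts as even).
Checking every binary string of length 0 to 4:
  Length 0: accepted: ε | rejected: (none)
  Length 1: accepted: 1 | rejected: 0
  Length 2: accepted: 00, 11 | rejected: 01, 10
  Length 3: accepted: 001, 010, 100, 111 | rejected: 000, 011, 101, 110
  Length 4: accepted: 0000, 0011, 0101, 0110, 1001, 1010, 1100, 1111 | rejected: 0001, 0010, 0100, 0111, 1000, 1011, 1101, 1110
Total: 16 string(s).

Final answer: ε, 1, 00, 11, 001, 010, 100, 111, 0000, 0011, 0101, 0110, 1001, 1010, 1100, 1111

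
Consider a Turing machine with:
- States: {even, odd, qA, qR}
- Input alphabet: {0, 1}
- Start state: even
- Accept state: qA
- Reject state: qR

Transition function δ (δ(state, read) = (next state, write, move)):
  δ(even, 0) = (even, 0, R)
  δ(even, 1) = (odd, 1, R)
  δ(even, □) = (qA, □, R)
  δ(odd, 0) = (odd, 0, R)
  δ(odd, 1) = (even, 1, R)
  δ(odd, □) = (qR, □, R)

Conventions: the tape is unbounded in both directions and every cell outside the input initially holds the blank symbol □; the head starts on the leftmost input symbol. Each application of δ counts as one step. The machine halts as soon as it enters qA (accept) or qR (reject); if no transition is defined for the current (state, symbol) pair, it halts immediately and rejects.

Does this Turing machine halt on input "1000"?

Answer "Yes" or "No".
Step 0: [even]1000 (head at position 0)
Step 1: δ(even, 1) = (odd, 1, R)  ⊢  1[odd]000 (head at position 1)
Step 2: δ(odd, 0) = (odd, 0, R)  ⊢  10[odd]00 (head at position 2)
Step 3: δ(odd, 0) = (odd, 0, R)  ⊢  100[odd]0 (head at position 3)
Step 4: δ(odd, 0) = (odd, 0, R)  ⊢  1000[odd]□ (head at position 4)
Step 5: δ(odd, □) = (qR, □, R)  ⊢  1000□[qR]□ (head at position 5)
The machine is in qR, so it halts and rejects.
It halts after 5 steps.

Final answer: Yes - halts after 5 steps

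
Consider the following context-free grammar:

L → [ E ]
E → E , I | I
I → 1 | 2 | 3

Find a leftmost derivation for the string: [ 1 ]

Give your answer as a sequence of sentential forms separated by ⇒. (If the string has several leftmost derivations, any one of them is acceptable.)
Start with L.
Step 1: the leftmost non-terminal is L; apply L → [ E ]:  [ E ]
Step 2: the leftmost non-terminal is E; apply E → I:  [ I ]
Step 3: the leftmost non-terminal is I; apply I → 1:  [ 1 ]

Final answer: L ⇒ [ E ] ⇒ [ I ] ⇒ [ 1 ]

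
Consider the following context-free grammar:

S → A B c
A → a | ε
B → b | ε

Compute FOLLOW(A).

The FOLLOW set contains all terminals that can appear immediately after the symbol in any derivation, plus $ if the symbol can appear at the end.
A occurs in S → A B c followed by B c. Add FIRST(B) minus ε = {b}; B is nullable (B → ε), so what follows B can also follow A: the terminal c. FOLLOW(A) = {b, c}.

Final answer: {b, c}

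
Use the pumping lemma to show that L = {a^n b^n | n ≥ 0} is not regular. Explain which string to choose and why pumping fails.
Language: L = {a^n b^n | n ≥ 0} (equal numbers of a's followed by b's)
Step 1: Assume for contradiction that L is regular, with pumping length p.
Step 2: Choose s = a^p b^p. Then s ∈ L (it has p a's followed by p b's) and |s| ≥ p.
Step 3: Consider any decomposition s = xyz with |xy| ≤ p and |y| > 0. Since |xy| ≤ p and the first p symbols of s are all a's, y = a^k for some k with 1 ≤ k ≤ p.
Step 4: Pumping up (i = 2): xy²z = a^(p+k) b^p, which has more a's than b's, so xy²z ∉ L.
This contradicts the pumping lemma, so L is not regular.

Final answer: Choose s = a^p b^p. Since |xy| ≤ p, y = a^k with k ≥ 1. Then xy²z = a^(p+k) b^p ∉ L.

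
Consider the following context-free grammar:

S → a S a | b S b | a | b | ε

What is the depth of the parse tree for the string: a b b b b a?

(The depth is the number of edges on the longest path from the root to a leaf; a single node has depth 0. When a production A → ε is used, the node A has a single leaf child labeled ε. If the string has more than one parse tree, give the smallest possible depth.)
The string has even length 6, so its (unique) parse tree peels off matching outer symbols: S → a S a, S → b S b, S → b S b, and finally S → ε for the empty middle.
The S nodes are at depths 0..3; the ε leaf under the innermost S is at depth 4 (terminal leaves are at depths 1..3).
Depth = 4.

Final answer: 4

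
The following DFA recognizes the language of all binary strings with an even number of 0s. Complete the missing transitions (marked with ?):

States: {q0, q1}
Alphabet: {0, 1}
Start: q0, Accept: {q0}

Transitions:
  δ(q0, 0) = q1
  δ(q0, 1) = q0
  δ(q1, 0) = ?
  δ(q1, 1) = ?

What each state remembers (consistent with the given transitions and accept states):
  q0: an even number of 0s has been read so far
  q1: an odd number of 0s has been read so far
Filling in the missing entries:
  δ(q1, 0): in q1 (an odd number of 0s has been read so far), after reading 0 we have: an even number of 0s has been read so far → q0
  δ(q1, 1): in q1 (an odd number of 0s has been read so far), after reading 1 we have: an odd number of 0s has been read so far → q1

Final answer: δ(q1, 0) = q0; δ(q1, 1) = q1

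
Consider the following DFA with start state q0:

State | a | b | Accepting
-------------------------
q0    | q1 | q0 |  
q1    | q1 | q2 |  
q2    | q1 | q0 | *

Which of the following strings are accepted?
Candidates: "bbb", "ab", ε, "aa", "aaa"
"bbb": q0 → q0 → q0 → q0; q0 is not accepting → rejected
"ab": q0 → q1 → q2; q2 is accepting → accepted
ε: q0; q0 is not accepting → rejected
"aa": q0 → q1 → q1; q1 is not accepting → rejected
"aaa": q0 → q1 → q1 → q1; q1 is not accepting → rejected

Final answer: "ab"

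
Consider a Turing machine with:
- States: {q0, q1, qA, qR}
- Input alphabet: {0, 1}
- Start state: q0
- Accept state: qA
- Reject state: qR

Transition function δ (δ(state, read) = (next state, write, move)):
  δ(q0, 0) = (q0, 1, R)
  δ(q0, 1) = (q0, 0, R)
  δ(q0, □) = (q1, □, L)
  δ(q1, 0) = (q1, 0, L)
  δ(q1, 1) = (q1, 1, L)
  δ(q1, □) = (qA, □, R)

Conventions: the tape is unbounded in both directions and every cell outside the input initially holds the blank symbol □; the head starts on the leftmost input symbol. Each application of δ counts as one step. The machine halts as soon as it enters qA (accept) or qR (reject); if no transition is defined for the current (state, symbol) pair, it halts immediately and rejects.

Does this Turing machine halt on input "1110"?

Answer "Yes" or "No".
Step 0: [q0]1110 (head at position 0)
Step 1: δ(q0, 1) = (q0, 0, R)  ⊢  0[q0]110 (head at position 1)
Step 2: δ(q0, 1) = (q0, 0, R)  ⊢  00[q0]10 (head at position 2)
Step 3: δ(q0, 1) = (q0, 0, R)  ⊢  000[q0]0 (head at position 3)
Step 4: δ(q0, 0) = (q0, 1, R)  ⊢  0001[q0]□ (head at position 4)
Step 5: δ(q0, □) = (q1, □, L)  ⊢  000[q1]1□ (head at position 3)
Step 6: δ(q1, 1) = (q1, 1, L)  ⊢  00[q1]01□ (head at position 2)
Step 7: δ(q1, 0) = (q1, 0, L)  ⊢  0[q1]001□ (head at position 1)
Step 8: δ(q1, 0) = (q1, 0, L)  ⊢  [q1]0001□ (head at position 0)
Step 9: δ(q1, 0) = (q1, 0, L)  ⊢  [q1]□0001□ (head at position -1)
Step 10: δ(q1, □) = (qA, □, R)  ⊢  □[qA]0001□ (head at position 0)
The machine is in qA, so it halts and accepts.
It halts after 10 steps.

Final answer: Yes - halts after 10 steps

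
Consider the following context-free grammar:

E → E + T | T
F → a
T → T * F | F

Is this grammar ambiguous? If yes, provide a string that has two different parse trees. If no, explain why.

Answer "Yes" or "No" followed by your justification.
This is the standard stratified expression grammar: '+' is introduced only by the left-recursive rule E → E + T and '*' only by the left-recursive rule T → T * F, with F → a. For any string, the last '+' must be the one produced at the root E (everything after it is a T containing no '+'), and likewise within each T the last '*' is produced at its root. This fixes the parse tree uniquely (left-associative, '*' binding tighter than '+'), so every string has exactly one parse tree.

Final answer: No - the grammar is unambiguous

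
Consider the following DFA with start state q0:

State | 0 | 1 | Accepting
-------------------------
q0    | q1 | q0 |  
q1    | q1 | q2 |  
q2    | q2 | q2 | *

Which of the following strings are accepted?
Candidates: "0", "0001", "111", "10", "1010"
"0": q0 → q1; q1 is not accepting → rejected
"0001": q0 → q1 → q1 → q1 → q2; q2 is accepting → accepted
"111": q0 → q0 → q0 → q0; q0 is not accepting → rejected
"10": q0 → q0 → q1; q1 is not accepting → rejected
"1010": q0 → q0 → q1 → q2 → q2; q2 is accepting → accepted

Final answer: "0001", "1010"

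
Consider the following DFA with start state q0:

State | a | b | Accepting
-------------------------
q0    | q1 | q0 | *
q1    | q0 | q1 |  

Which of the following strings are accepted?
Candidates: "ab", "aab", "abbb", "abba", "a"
"ab": q0 → q1 → q1; q1 is not accepting → rejected
"aab": q0 → q1 → q0 → q0; q0 is accepting → accepted
"abbb": q0 → q1 → q1 → q1 → q1; q1 is not accepting → rejected
"abba": q0 → q1 → q1 → q1 → q0; q0 is accepting → accepted
"a": q0 → q1; q1 is not accepting → rejected

Final answer: "aab", "abba"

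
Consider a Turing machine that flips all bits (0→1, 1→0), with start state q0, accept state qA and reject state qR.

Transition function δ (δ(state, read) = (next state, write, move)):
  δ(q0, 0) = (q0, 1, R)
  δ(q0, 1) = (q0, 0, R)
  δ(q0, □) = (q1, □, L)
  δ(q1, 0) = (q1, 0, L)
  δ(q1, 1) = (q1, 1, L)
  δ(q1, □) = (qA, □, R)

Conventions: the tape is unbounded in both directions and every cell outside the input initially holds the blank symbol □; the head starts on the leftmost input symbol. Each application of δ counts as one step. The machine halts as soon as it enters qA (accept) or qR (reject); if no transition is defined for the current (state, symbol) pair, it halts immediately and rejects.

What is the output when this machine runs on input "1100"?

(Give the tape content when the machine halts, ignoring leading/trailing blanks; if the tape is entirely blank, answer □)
Step 0: [q0]1100 (head at position 0)
Step 1: δ(q0, 1) = (q0, 0, R)  ⊢  0[q0]100 (head at position 1)
Step 2: δ(q0, 1) = (q0, 0, R)  ⊢  00[q0]00 (head at position 2)
Step 3: δ(q0, 0) = (q0, 1, R)  ⊢  001[q0]0 (head at position 3)
Step 4: δ(q0, 0) = (q0, 1, R)  ⊢  0011[q0]□ (head at position 4)
Step 5: δ(q0, □) = (q1, □, L)  ⊢  001[q1]1□ (head at position 3)
Step 6: δ(q1, 1) = (q1, 1, L)  ⊢  00[q1]11□ (head at position 2)
Step 7: δ(q1, 1) = (q1, 1, L)  ⊢  0[q1]011□ (head at position 1)
Step 8: δ(q1, 0) = (q1, 0, L)  ⊢  [q1]0011□ (head at position 0)
Step 9: δ(q1, 0) = (q1, 0, L)  ⊢  [q1]□0011□ (head at position -1)
Step 10: δ(q1, □) = (qA, □, R)  ⊢  □[qA]0011□ (head at position 0)
The machine is in qA, so it halts and accepts.
Tape content when halted (ignoring surrounding blanks): 0011

Final answer: Output: 0011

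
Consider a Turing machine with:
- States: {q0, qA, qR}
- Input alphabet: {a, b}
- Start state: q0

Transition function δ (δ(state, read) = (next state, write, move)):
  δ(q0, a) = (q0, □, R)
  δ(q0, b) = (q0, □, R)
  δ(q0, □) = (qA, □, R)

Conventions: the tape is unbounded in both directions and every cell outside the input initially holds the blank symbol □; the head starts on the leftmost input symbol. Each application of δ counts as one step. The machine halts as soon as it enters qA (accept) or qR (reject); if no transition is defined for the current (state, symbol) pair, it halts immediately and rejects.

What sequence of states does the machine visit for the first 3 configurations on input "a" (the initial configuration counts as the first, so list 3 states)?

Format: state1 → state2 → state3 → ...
Step 0: [q0]a (head at position 0)
Step 1: δ(q0, a) = (q0, □, R)  ⊢  □[q0]□ (head at position 1)
Step 2: δ(q0, □) = (qA, □, R)  ⊢  □□[qA]□ (head at position 2)
Reading off the states of these 3 configurations: q0 → q0 → qA

Final answer: q0 → q0 → qA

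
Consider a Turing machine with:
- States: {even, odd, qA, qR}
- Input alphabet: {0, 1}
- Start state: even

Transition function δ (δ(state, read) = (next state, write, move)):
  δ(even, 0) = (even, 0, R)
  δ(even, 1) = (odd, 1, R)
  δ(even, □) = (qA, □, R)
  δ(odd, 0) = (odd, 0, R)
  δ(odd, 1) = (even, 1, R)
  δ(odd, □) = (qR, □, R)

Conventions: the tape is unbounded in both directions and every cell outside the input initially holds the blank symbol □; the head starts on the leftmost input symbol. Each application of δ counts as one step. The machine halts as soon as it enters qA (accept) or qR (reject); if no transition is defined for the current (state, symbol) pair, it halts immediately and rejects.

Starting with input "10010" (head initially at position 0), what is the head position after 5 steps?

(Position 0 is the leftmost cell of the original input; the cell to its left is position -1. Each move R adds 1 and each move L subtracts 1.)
Step 0: [even]10010 (head at position 0)
Step 1: δ(even, 1) = (odd, 1, R)  ⊢  1[odd]0010 (head at position 1)
Step 2: δ(odd, 0) = (odd, 0, R)  ⊢  10[odd]010 (head at position 2)
Step 3: δ(odd, 0) = (odd, 0, R)  ⊢  100[odd]10 (head at position 3)
Step 4: δ(odd, 1) = (even, 1, R)  ⊢  1001[even]0 (head at position 4)
Step 5: δ(even, 0) = (even, 0, R)  ⊢  10010[even]□ (head at position 5)
Head position after 5 steps: 5

Final answer: Position 5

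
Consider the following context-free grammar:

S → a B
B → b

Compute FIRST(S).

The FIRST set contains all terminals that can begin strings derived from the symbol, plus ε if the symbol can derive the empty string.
S has the single production S → a B, whose right-hand side begins with the terminal a. So FIRST(S) = {a}.

Final answer: {a}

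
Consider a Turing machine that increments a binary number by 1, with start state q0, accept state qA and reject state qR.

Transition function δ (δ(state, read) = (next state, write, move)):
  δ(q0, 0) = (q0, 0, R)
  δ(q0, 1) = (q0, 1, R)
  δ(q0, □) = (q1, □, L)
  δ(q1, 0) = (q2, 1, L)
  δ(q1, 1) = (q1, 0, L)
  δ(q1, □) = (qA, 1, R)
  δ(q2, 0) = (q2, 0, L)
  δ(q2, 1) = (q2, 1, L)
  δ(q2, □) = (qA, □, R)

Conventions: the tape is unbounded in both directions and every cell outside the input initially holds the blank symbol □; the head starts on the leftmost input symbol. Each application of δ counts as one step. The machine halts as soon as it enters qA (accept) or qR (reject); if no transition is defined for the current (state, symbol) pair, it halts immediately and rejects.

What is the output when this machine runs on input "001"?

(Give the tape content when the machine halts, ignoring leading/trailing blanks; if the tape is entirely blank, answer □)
Step 0: [q0]001 (head at position 0)
Step 1: δ(q0, 0) = (q0, 0, R)  ⊢  0[q0]01 (head at position 1)
Step 2: δ(q0, 0) = (q0, 0, R)  ⊢  00[q0]1 (head at position 2)
Step 3: δ(q0, 1) = (q0, 1, R)  ⊢  001[q0]□ (head at position 3)
Step 4: δ(q0, □) = (q1, □, L)  ⊢  00[q1]1□ (head at position 2)
Step 5: δ(q1, 1) = (q1, 0, L)  ⊢  0[q1]00□ (head at position 1)
Step 6: δ(q1, 0) = (q2, 1, L)  ⊢  [q2]010□ (head at position 0)
Step 7: δ(q2, 0) = (q2, 0, L)  ⊢  [q2]□010□ (head at position -1)
Step 8: δ(q2, □) = (qA, □, R)  ⊢  □[qA]010□ (head at position 0)
The machine is in qA, so it halts and accepts.
Tape content when halted (ignoring surrounding blanks): 010

Final answer: Output: 010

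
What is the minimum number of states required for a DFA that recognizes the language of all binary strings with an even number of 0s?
Language: binary strings with an even number of 0s
Lower bound (Myhill–Nerode): the prefixes ε, 0 are pairwise distinguishable:
  ε vs 0: suffix ε distinguishes them (ε has zero 0s (accepted), 0 has one 0 (rejected))
So any DFA needs at least 2 states.
Upper bound: a DFA with 2 states exists (one state per class above).
Minimum states: 2

Final answer: 2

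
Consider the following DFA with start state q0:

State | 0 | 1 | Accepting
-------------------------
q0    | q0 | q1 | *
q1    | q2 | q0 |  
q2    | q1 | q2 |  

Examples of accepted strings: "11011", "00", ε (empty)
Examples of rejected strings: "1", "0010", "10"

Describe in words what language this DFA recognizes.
binary numbers divisible by 3 (treating the string as a binary integer; leading zeros allowed, the empty string counts as 0)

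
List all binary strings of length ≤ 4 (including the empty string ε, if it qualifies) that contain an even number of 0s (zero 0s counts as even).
Checking every binary string of length 0 to 4:
  Length 0: accepted: ε | rejected: (none)
  Length 1: accepted: 1 | rejected: 0
  Length 2: accepted: 00, 11 | rejected: 01, 10
  Length 3: accepted: 001, 010, 100, 111 | rejected: 000, 011, 101, 110
  Length 4: accepted: 0000, 0011, 0101, 0110, 1001, 1010, 1100, 1111 | rejected: 0001, 0010, 0100, 0111, 1000, 1011, 1101, 1110
Total: 16 string(s).

Final answer: ε, 1, 00, 11, 001, 010, 100, 111, 0000, 0011, 0101, 0110, 1001, 1010, 1100, 1111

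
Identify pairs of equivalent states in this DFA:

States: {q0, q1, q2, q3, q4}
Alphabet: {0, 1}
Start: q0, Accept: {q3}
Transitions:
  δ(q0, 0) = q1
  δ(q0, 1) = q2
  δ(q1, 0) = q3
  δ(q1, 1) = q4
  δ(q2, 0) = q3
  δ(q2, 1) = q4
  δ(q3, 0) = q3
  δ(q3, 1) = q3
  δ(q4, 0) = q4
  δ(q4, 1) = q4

Using the table-filling algorithm:
Round 0 – mark pairs where exactly one state is accepting: (q0,q3), (q1,q3), (q2,q3), (q3,q4)
Round 1 – newly marked: (q0,q1) [on 0: q1 vs q3, already marked]; (q0,q2) [on 0: q1 vs q3, already marked]; (q1,q4) [on 0: q3 vs q4, already marked]; (q2,q4) [on 0: q3 vs q4, already marked]
Round 2 – newly marked: (q0,q4) [on 0: q1 vs q4, already marked]
No further pairs can be marked.
(q1, q2) unmarked: δ(q1,0)=q3, δ(q2,0)=q3; δ(q1,1)=q4, δ(q2,1)=q4 → equivalent
Equivalent pairs: (q1, q2)

Final answer: Equivalent pairs: (q1, q2)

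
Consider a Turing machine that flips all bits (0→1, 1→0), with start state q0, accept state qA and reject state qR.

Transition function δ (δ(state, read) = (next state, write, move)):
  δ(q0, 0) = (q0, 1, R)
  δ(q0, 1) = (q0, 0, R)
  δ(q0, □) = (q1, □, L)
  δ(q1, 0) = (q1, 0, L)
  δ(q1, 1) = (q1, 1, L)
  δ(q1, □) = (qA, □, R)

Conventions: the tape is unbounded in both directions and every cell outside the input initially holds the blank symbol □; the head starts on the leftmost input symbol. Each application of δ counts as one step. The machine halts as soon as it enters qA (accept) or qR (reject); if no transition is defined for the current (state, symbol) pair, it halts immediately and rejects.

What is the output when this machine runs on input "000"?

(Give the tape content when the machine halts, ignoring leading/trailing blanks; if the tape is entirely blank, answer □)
Step 0: [q0]000 (head at position 0)
Step 1: δ(q0, 0) = (q0, 1, R)  ⊢  1[q0]00 (head at position 1)
Step 2: δ(q0, 0) = (q0, 1, R)  ⊢  11[q0]0 (head at position 2)
Step 3: δ(q0, 0) = (q0, 1, R)  ⊢  111[q0]□ (head at position 3)
Step 4: δ(q0, □) = (q1, □, L)  ⊢  11[q1]1□ (head at position 2)
Step 5: δ(q1, 1) = (q1, 1, L)  ⊢  1[q1]11□ (head at position 1)
Step 6: δ(q1, 1) = (q1, 1, L)  ⊢  [q1]111□ (head at position 0)
Step 7: δ(q1, 1) = (q1, 1, L)  ⊢  [q1]□111□ (head at position -1)
Step 8: δ(q1, □) = (qA, □, R)  ⊢  □[qA]111□ (head at position 0)
The machine is in qA, so it halts and accepts.
Tape content when halted (ignoring surrounding blanks): 111

Final answer: Output: 111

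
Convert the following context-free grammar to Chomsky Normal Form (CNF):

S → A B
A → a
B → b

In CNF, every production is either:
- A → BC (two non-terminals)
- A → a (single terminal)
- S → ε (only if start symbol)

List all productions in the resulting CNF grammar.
The grammar has no ε-productions or unit productions to eliminate.
S → A B is already in CNF (two non-terminals) – keep it.
A → a is already in CNF (single terminal) – keep it.
B → b is already in CNF (single terminal) – keep it.
Resulting CNF grammar (3 productions): A → a; B → b; S → A B

Final answer: A → a; B → b; S → A B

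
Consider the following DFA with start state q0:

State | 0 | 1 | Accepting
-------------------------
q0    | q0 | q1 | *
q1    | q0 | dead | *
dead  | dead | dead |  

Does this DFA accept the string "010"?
Start in q0.
Read '0': q0 → q0
Read '1': q0 → q1
Read '0': q1 → q0
Final state q0 is accepting, so the string is accepted.

Final answer: Yes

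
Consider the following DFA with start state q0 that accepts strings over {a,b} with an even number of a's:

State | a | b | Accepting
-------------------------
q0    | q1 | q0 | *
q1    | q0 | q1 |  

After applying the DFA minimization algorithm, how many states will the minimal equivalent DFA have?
All 2 states are reachable from q0, so none can be removed as unreachable.
Table-filling: first mark every (accepting, non-accepting) pair as distinguishable (accepting: {q0}; non-accepting: {q1}).
Every pair of states is distinguishable, so the DFA is already minimal.
Equivalence classes: {q0}, {q1} → 2 states.

Final answer: 2 states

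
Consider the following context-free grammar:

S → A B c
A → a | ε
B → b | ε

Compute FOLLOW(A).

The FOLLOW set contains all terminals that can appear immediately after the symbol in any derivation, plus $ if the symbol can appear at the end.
A occurs in S → A B c followed by B c. Add FIRST(B) minus ε = {b}; B is nullable (B → ε), so what follows B can also follow A: the terminal c. FOLLOW(A) = {b, c}.

Final answer: {b, c}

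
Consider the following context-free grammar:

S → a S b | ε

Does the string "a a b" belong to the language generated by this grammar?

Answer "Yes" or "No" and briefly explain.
Every derivation applies S → a S b some number n of times and then S → ε, producing a^n b^n with equally many a's and b's. The string a a b has two a's but only one b, so it cannot be derived.

Final answer: No - no valid derivation exists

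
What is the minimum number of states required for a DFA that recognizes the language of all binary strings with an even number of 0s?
Language: binary strings with an even number of 0s
Lower bound (Myhill–Nerode): the prefixes ε, 0 are pairwise distinguishable:
  ε vs 0: suffix ε distinguishes them (ε has zero 0s (accepted), 0 has one 0 (rejected))
So any DFA needs at least 2 states.
Upper bound: a DFA with 2 states exists (one state per class above).
Minimum states: 2

Final answer: 2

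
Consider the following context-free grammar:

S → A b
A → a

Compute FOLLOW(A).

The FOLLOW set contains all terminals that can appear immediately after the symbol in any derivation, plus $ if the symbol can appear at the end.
A occurs only in S → A b, where it is immediately followed by the terminal b. So FOLLOW(A) = {b}.

Final answer: {b}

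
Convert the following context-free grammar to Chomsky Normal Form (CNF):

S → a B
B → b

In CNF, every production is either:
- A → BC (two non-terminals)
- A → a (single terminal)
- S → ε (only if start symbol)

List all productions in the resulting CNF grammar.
The grammar has no ε-productions or unit productions to eliminate.
S → a B has terminal a in a right-hand side of length ≥ 2: introduce T_a → a and use T_a in place of a.
B → b is already in CNF (single terminal) – keep it.
S → a B becomes S → T_a B.
Resulting CNF grammar (3 productions): T_a → a; B → b; S → T_a B

Final answer: T_a → a; B → b; S → T_a B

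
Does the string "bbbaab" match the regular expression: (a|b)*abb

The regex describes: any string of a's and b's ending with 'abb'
No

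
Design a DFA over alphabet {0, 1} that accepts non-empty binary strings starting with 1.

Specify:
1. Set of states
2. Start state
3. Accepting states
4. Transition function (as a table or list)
One valid DFA (any DFA recognizing the same language is acceptable):
States: {q0, q1, q2}
Start: q0
Accepting: {q1}
Transitions (accepting states marked with *):
State | 0 | 1 | Accepting
-------------------------
q0    | q2 | q1 |  
q1    | q1 | q1 | *
q2    | q2 | q2 |  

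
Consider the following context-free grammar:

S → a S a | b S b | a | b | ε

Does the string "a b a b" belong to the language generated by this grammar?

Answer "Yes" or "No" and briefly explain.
Every production places the same symbol at both ends (or yields a single symbol / ε), so every derived string is a palindrome. a b a b reversed is b a b a ≠ a b a b, so it is not a palindrome and cannot be derived (already the first step fails: the string starts with a but ends with b, so neither S → a S a nor S → b S b fits).

Final answer: No - no valid derivation exists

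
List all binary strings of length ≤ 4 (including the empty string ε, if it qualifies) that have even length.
Checking every binary string of length 0 to 4:
  Length 0: accepted: ε | rejected: (none)
  Length 1: accepted: (none) | rejected: 0, 1
  Length 2: accepted: 00, 01, 10, 11 | rejected: (none)
  Length 3: accepted: (none) | rejected: 000, 001, 010, 011, 100, 101, 110, 111
  Length 4: accepted: 0000, 0001, 0010, 0011, 0100, 0101, 0110, 0111, 1000, 1001, 1010, 1011, 1100, 1101, 1110, 1111 | rejected: (none)
Total: 21 string(s).

Final answer: ε, 00, 01, 10, 11, 0000, 0001, 0010, 0011, 0100, 0101, 0110, 0111, 1000, 1001, 1010, 1011, 1100, 1101, 1110, 1111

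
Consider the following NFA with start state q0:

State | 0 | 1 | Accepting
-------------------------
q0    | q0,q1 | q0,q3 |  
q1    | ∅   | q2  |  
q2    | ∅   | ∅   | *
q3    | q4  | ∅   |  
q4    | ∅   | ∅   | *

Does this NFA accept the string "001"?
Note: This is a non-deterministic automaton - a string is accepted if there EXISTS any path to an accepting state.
Track the set of states the NFA could be in: start {q0}
Read '0': {q0} → {q0, q1}
Read '0': {q0, q1} → {q0, q1}
Read '1': {q0, q1} → {q0, q2, q3}
Final set {q0, q2, q3} contains accepting state(s) {q2} → accepted.

Final answer: Yes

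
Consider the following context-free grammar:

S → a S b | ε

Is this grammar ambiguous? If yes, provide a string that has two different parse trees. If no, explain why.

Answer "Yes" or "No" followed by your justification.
At every step exactly one production applies: if the remaining string to generate is non-empty it starts with a and ends with b, forcing S → a S b; if it is empty, S → ε is forced. Hence each string a^n b^n has exactly one derivation (S → a S b applied n times, then S → ε) and one parse tree.

Final answer: No - the grammar is unambiguous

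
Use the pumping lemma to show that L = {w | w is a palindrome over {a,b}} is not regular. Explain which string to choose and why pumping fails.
Language: L = {w | w is a palindrome over {a,b}} (strings that read the same forwards and backwards)
Step 1: Assume for contradiction that L is regular, with pumping length p.
Step 2: Choose s = a^p b a^p. Then s ∈ L (it reads the same forwards and backwards) and |s| ≥ p.
Step 3: Consider any decomposition s = xyz with |xy| ≤ p and |y| > 0. Since |xy| ≤ p and the first p symbols of s are all a's, y = a^k for some k with 1 ≤ k ≤ p.
Step 4: Pumping up (i = 2): xy²z = a^(p+k) b a^p. Its reverse is a^p b a^(p+k) ≠ a^(p+k) b a^p (the single b is no longer in the middle), so xy²z is not a palindrome and xy²z ∉ L.
This contradicts the pumping lemma, so L is not regular.

Final answer: Choose s = a^p b a^p. Since |xy| ≤ p, y = a^k with k ≥ 1. Then xy²z = a^(p+k) b a^p is not a palindrome, so ∉ L.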